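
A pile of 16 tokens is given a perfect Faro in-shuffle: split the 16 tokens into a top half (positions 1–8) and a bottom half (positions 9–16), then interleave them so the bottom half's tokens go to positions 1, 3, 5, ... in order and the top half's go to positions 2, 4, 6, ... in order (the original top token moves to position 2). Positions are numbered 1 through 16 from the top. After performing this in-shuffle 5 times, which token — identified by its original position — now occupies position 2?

Work backwards from position 2, undoing one in-shuffle at a time:
2 ← 1 ← 9 ← 13 ← 15 ← 16
So the token now at position 2 started at position 16.

16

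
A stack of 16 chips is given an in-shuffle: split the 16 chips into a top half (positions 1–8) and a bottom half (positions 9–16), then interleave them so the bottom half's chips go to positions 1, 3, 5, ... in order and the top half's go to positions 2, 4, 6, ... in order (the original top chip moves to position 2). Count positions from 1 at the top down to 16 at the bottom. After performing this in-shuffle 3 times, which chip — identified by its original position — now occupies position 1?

Work backwards from position 1, undoing one in-shuffle at a time:
1 ← 9 ← 13 ← 15
So the chip now at position 1 started at position 15.

15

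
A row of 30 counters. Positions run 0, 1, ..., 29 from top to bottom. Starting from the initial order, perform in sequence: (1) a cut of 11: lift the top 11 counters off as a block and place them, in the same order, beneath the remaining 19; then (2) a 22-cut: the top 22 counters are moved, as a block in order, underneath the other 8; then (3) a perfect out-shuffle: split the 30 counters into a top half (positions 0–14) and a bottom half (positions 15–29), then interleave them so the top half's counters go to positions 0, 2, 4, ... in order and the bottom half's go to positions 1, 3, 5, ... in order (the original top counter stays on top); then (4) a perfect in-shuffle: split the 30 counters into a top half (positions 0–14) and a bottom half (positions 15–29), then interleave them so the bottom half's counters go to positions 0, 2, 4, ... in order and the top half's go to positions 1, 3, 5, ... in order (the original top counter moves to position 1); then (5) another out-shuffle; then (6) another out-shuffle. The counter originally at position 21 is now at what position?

2

Track the counter from position 21 forward through each operation:
  after op 1 (cut 11): 21 → 10
  after op 2 (cut 22): 10 → 18
  after op 3 (out-shuffle): 18 → 7
  after op 4 (in-shuffle): 7 → 15
  after op 5 (out-shuffle): 15 → 1
  after op 6 (out-shuffle): 1 → 2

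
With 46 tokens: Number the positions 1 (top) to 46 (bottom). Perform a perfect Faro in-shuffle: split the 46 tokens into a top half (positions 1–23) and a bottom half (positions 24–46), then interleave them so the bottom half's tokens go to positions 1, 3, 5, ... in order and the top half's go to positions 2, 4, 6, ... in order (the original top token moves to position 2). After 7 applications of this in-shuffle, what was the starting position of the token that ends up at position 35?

Work backwards from position 35, undoing one in-shuffle at a time:
35 ← 41 ← 44 ← 22 ← 11 ← 29 ← 38 ← 19
So the token now at position 35 started at position 19.

19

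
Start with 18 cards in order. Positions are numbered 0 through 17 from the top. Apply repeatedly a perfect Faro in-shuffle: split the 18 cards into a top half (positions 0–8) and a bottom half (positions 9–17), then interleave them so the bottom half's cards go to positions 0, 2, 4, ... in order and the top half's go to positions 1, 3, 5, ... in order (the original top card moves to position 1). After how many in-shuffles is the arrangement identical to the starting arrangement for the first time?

18

The in-shuffle permutes the 18 positions with cycle lengths [18].
Every card is home exactly when every cycle has completed a whole number of laps, i.e. after lcm(18) = 18 in-shuffles.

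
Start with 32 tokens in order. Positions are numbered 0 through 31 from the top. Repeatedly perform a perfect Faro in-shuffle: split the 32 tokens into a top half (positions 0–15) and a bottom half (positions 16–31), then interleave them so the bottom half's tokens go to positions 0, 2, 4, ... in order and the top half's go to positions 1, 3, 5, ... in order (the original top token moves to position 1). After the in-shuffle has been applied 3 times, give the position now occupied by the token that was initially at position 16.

3

Track the token's position through each in-shuffle:
16 → 0 → 1 → 3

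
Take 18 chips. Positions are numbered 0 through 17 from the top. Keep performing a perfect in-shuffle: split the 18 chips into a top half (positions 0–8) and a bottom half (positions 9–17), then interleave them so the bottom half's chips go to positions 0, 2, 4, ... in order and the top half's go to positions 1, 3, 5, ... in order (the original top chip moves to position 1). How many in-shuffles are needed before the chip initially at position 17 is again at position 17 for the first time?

Follow position 17 under repeated in-shuffles:
17 → 16 → 14 → 10 → 2 → 5 → 11 → 4 → 9 → 0 → 1 → 3 → 7 → 15 → 12 → 6 → 13 → 8 → 17
It first returns after 18 in-shuffles.

18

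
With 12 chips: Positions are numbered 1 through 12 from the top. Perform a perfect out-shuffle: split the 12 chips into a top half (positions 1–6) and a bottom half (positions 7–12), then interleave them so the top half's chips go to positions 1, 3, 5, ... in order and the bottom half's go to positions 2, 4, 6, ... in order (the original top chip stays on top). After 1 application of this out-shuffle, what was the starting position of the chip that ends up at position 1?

1

Work backwards from position 1, undoing one out-shuffle at a time:
1 ← 1
So the chip now at position 1 started at position 1.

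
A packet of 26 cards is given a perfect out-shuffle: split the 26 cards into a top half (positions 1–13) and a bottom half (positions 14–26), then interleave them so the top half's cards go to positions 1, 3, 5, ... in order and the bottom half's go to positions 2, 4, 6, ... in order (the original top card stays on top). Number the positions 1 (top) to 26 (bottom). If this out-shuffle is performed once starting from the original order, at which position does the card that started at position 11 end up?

21

Track the card's position through each out-shuffle:
11 → 21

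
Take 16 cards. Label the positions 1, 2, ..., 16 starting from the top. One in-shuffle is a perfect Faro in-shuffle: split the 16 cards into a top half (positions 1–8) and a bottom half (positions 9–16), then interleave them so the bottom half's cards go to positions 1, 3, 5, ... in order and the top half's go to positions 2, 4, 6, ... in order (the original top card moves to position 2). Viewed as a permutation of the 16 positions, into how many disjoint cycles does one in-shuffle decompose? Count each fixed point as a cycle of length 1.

2

Trace each unvisited position around until it returns:
(1 2 4 8 16 15 13 9) (3 6 12 7 14 11 5 10)
2 cycles in total.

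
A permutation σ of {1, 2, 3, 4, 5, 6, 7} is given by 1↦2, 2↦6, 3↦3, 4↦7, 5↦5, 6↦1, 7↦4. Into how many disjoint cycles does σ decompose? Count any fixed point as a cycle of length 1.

4

Cycle decomposition: (1 2 6) (3) (4 7) (5).
4 cycles.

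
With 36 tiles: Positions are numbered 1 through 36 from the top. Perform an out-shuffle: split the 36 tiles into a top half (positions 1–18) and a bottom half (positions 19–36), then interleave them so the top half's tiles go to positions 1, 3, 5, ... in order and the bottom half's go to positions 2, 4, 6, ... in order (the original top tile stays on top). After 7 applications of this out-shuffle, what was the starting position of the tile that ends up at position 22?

Work backwards from position 22, undoing one out-shuffle at a time:
22 ← 29 ← 15 ← 8 ← 22 ← 29 ← 15 ← 8
So the tile now at position 22 started at position 8.

8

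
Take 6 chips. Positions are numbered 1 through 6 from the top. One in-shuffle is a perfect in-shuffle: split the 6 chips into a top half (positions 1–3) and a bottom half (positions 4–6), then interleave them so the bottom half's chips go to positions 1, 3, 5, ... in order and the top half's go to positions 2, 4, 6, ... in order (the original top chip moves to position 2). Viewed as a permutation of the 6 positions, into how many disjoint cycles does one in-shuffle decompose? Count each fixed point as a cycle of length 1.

2

Trace each unvisited position around until it returns:
(1 2 4) (3 6 5)
2 cycles in total.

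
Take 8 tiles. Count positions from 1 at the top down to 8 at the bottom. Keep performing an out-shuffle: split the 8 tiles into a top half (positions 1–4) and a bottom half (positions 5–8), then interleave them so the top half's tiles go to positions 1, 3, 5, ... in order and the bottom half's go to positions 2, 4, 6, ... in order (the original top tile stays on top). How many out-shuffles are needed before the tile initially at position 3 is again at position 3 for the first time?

Follow position 3 under repeated out-shuffles:
3 → 5 → 2 → 3
It first returns after 3 out-shuffles.

3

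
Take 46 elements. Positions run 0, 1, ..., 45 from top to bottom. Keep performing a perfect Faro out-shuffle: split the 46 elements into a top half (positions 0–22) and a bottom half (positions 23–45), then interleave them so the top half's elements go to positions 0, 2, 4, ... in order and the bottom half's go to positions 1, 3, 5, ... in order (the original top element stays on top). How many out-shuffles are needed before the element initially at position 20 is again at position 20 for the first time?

6

Follow position 20 under repeated out-shuffles:
20 → 40 → 35 → 25 → 5 → 10 → 20
It first returns after 6 out-shuffles.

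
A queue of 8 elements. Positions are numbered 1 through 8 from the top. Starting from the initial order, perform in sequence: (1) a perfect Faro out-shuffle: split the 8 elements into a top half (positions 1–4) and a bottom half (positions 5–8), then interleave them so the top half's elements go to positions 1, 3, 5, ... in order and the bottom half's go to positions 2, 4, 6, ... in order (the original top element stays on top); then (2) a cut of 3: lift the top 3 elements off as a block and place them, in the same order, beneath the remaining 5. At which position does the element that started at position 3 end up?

2

Track the element from position 3 forward through each operation:
  after op 1 (out-shuffle): 3 → 5
  after op 2 (cut 3): 5 → 2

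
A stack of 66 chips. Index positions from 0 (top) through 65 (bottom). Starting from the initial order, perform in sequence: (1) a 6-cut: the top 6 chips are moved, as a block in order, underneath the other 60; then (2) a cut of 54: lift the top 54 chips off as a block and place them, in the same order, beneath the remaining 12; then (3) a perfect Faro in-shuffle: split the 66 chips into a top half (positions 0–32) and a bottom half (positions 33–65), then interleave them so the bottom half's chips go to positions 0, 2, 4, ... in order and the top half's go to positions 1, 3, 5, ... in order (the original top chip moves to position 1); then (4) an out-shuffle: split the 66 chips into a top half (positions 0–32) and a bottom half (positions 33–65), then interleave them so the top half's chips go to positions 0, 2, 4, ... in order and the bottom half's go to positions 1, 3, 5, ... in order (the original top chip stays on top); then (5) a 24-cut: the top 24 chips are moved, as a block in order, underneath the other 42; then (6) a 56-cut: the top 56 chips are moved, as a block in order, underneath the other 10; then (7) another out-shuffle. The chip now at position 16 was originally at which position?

65

Undo the operations in reverse order, starting from position 16:
  undo op 7 (out-shuffle, from top half): 16 ← 8
  undo op 6 (cut 56): 8 ← 64
  undo op 5 (cut 24): 64 ← 22
  undo op 4 (out-shuffle, from top half): 22 ← 11
  undo op 3 (in-shuffle, from top half): 11 ← 5
  undo op 2 (cut 54): 5 ← 59
  undo op 1 (cut 6): 59 ← 65
So the chip at position 16 came from original position 65.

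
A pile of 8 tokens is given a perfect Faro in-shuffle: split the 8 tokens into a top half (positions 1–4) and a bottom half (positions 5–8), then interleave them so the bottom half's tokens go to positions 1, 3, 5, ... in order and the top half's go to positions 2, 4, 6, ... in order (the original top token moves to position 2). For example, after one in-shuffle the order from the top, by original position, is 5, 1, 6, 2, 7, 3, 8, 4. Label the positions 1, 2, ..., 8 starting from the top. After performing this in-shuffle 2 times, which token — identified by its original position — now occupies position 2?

5

Work backwards from position 2, undoing one in-shuffle at a time:
2 ← 1 ← 5
So the token now at position 2 started at position 5.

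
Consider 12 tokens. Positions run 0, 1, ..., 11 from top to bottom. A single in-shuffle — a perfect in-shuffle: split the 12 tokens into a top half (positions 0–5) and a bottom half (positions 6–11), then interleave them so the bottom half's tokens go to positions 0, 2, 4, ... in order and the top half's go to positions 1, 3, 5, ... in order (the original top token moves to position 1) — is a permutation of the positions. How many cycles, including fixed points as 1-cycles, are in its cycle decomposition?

1

Trace each unvisited position around until it returns:
(0 1 3 7 2 5 ... len 12)
1 cycle in total.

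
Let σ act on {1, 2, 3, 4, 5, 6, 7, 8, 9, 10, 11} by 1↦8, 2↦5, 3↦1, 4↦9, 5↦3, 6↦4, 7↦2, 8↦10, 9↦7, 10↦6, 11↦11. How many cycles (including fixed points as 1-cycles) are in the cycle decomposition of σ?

2

Cycle decomposition: (1 8 10 6 4 9 7 2 5 3) (11).
2 cycles.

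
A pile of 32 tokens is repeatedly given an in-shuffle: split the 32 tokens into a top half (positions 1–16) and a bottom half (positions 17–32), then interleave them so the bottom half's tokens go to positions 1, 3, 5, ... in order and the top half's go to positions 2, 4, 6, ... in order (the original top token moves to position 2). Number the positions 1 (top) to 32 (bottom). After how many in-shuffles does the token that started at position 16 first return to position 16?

10

Follow position 16 under repeated in-shuffles:
16 → 32 → 31 → 29 → 25 → 17 → 1 → 2 → 4 → 8 → 16
It first returns after 10 in-shuffles.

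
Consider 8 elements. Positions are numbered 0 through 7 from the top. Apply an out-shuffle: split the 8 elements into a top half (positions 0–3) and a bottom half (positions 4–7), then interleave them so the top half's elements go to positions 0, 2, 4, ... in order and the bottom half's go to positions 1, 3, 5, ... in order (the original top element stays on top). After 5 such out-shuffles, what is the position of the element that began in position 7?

Position 7 is a fixed point of every out-shuffle, so the element never moves.

7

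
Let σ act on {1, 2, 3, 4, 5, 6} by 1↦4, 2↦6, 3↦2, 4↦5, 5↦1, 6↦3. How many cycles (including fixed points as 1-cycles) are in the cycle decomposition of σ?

2

Cycle decomposition: (1 4 5) (2 6 3).
2 cycles.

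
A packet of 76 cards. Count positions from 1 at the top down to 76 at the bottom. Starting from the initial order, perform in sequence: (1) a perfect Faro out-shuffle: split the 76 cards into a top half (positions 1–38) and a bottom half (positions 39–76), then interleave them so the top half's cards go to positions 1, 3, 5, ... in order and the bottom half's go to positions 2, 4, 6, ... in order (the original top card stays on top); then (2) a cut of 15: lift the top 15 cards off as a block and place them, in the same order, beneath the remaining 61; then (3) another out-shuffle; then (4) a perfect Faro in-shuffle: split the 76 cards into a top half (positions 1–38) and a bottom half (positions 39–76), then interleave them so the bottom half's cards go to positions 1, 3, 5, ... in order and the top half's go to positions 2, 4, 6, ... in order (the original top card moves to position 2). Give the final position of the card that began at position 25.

Track the card from position 25 forward through each operation:
  after op 1 (out-shuffle): 25 → 49
  after op 2 (cut 15): 49 → 34
  after op 3 (out-shuffle): 34 → 67
  after op 4 (in-shuffle): 67 → 57

57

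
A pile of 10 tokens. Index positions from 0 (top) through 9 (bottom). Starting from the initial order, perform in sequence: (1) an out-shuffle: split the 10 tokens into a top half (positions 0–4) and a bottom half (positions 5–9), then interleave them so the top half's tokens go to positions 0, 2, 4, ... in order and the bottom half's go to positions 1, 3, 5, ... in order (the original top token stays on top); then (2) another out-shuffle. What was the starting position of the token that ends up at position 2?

Undo the operations in reverse order, starting from position 2:
  undo op 2 (out-shuffle, from top half): 2 ← 1
  undo op 1 (out-shuffle, from bottom half): 1 ← 5
So the token at position 2 came from original position 5.

5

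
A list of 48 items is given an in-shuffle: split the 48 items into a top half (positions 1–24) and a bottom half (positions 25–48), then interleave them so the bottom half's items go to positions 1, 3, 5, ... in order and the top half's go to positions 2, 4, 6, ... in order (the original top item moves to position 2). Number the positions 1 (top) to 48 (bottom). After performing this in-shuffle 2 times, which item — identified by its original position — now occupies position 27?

19

Work backwards from position 27, undoing one in-shuffle at a time:
27 ← 38 ← 19
So the item now at position 27 started at position 19.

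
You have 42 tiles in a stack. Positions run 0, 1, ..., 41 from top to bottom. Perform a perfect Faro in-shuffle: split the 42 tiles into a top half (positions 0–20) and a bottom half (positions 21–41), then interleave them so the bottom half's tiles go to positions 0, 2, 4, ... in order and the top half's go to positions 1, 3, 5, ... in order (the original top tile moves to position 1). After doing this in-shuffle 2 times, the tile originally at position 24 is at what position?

13

Track the tile's position through each in-shuffle:
24 → 6 → 13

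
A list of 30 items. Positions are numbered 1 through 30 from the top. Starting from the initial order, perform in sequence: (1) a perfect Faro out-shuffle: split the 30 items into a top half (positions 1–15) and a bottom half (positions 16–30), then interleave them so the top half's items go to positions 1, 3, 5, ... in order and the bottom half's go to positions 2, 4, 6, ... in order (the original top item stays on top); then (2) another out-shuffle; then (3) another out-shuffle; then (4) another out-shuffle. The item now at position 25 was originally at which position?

Undo the operations in reverse order, starting from position 25:
  undo op 4 (out-shuffle, from top half): 25 ← 13
  undo op 3 (out-shuffle, from top half): 13 ← 7
  undo op 2 (out-shuffle, from top half): 7 ← 4
  undo op 1 (out-shuffle, from bottom half): 4 ← 17
So the item at position 25 came from original position 17.

17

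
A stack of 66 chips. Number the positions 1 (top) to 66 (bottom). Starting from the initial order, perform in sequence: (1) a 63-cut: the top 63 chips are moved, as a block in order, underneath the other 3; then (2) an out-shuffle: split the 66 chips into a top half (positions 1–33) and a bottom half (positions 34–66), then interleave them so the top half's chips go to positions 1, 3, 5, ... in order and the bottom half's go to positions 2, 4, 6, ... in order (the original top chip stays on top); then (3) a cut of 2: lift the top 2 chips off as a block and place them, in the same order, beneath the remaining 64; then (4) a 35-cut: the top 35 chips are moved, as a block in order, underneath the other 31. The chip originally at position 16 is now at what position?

66

Track the chip from position 16 forward through each operation:
  after op 1 (cut 63): 16 → 19
  after op 2 (out-shuffle): 19 → 37
  after op 3 (cut 2): 37 → 35
  after op 4 (cut 35): 35 → 66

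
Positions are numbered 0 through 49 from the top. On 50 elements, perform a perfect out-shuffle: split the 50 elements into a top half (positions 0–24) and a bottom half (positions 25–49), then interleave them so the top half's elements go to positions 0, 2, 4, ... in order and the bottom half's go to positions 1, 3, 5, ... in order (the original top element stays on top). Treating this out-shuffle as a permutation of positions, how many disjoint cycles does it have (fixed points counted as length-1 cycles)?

Trace each unvisited position around until it returns:
(0) (1 2 4 8 16 32 ... len 21) (3 6 12 24 48 47 ... len 21) (7 14 28) (21 42 35) (49)
6 cycles in total.

6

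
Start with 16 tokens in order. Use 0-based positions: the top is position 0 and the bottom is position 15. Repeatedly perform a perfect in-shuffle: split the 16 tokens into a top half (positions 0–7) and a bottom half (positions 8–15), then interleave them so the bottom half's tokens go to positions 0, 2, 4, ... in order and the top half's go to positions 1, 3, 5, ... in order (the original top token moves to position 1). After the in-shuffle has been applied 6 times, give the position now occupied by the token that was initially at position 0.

12

Track the token's position through each in-shuffle:
0 → 1 → 3 → 7 → 15 → 14 → 12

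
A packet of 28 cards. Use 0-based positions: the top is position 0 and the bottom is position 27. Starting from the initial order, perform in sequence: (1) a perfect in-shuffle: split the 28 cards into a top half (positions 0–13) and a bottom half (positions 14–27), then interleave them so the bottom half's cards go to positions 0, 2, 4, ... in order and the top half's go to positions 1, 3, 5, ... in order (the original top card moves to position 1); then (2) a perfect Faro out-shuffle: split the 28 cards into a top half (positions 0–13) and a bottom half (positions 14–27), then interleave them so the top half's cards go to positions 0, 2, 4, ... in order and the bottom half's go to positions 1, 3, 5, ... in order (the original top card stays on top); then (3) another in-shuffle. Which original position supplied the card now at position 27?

Undo the operations in reverse order, starting from position 27:
  undo op 3 (in-shuffle, from top half): 27 ← 13
  undo op 2 (out-shuffle, from bottom half): 13 ← 20
  undo op 1 (in-shuffle, from bottom half): 20 ← 24
So the card at position 27 came from original position 24.

24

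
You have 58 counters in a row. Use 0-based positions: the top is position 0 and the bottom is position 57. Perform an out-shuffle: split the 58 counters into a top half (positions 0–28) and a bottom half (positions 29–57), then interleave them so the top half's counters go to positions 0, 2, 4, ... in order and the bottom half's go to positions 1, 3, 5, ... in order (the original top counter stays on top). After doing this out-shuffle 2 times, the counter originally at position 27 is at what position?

Track the counter's position through each out-shuffle:
27 → 54 → 51

51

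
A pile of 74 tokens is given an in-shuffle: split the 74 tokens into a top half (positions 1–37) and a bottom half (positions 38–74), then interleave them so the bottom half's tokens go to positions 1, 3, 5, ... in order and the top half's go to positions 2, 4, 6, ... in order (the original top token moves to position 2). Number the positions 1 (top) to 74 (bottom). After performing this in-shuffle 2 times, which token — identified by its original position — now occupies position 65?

Work backwards from position 65, undoing one in-shuffle at a time:
65 ← 70 ← 35
So the token now at position 65 started at position 35.

35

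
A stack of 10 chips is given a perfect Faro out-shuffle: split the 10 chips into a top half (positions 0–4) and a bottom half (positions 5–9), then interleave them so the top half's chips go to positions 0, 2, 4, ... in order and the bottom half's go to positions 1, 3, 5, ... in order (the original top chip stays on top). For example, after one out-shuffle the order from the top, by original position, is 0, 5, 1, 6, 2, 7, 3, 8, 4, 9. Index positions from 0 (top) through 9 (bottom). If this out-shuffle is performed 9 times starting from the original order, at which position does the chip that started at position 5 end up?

Track the chip's position through each out-shuffle:
5 → 1 → 2 → 4 → 8 → 7 → 5 → 1 → 2 → 4

4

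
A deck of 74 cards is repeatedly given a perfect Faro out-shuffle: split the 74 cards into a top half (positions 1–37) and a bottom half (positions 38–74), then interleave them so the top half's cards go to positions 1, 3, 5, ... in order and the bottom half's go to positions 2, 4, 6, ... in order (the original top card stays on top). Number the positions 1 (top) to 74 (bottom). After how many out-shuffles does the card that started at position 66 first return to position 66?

9

Follow position 66 under repeated out-shuffles:
66 → 58 → 42 → 10 → 19 → 37 → 73 → 72 → 70 → 66
It first returns after 9 out-shuffles.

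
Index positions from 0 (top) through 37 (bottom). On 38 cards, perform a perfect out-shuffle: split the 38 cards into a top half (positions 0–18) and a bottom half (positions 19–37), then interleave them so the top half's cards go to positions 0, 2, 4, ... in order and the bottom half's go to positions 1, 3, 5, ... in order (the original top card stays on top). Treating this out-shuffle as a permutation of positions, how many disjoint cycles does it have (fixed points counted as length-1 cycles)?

Trace each unvisited position around until it returns:
(0) (1 2 4 8 16 32 ... len 36) (37)
3 cycles in total.

3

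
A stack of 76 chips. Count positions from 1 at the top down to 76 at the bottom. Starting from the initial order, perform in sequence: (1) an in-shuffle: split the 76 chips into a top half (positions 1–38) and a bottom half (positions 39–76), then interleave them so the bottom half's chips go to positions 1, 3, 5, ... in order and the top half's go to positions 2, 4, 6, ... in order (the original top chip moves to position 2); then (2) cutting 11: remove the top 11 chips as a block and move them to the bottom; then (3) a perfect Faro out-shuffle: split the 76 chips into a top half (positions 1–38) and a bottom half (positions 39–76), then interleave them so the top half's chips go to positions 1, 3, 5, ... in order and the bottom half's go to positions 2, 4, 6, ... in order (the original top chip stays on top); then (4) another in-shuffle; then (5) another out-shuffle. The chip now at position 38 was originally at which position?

Undo the operations in reverse order, starting from position 38:
  undo op 5 (out-shuffle, from bottom half): 38 ← 57
  undo op 4 (in-shuffle, from bottom half): 57 ← 67
  undo op 3 (out-shuffle, from top half): 67 ← 34
  undo op 2 (cut 11): 34 ← 45
  undo op 1 (in-shuffle, from bottom half): 45 ← 61
So the chip at position 38 came from original position 61.

61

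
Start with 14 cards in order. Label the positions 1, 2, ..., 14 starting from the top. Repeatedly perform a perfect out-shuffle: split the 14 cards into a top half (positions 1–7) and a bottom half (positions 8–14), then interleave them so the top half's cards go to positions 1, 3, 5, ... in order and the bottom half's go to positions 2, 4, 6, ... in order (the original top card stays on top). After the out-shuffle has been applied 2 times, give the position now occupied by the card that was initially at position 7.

12

Track the card's position through each out-shuffle:
7 → 13 → 12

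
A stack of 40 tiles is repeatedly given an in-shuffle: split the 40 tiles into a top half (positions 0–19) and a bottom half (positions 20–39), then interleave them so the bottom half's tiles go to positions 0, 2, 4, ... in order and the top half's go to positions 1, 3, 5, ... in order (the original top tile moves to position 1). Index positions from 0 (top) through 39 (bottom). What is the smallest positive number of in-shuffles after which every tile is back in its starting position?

20

The in-shuffle permutes the 40 positions with cycle lengths [20, 20].
Every tile is home exactly when every cycle has completed a whole number of laps, i.e. after lcm(20) = 20 in-shuffles.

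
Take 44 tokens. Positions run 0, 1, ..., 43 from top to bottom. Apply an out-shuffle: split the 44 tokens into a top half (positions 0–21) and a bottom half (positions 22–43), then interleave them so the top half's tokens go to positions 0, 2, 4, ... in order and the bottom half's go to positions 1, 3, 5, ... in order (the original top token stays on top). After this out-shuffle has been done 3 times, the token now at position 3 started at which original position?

38

Work backwards from position 3, undoing one out-shuffle at a time:
3 ← 23 ← 33 ← 38
So the token now at position 3 started at position 38.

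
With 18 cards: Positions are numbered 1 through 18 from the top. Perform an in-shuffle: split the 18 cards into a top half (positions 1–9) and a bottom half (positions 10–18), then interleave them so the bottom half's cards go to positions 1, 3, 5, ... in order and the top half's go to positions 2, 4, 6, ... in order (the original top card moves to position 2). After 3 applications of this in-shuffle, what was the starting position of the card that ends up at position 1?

12

Work backwards from position 1, undoing one in-shuffle at a time:
1 ← 10 ← 5 ← 12
So the card now at position 1 started at position 12.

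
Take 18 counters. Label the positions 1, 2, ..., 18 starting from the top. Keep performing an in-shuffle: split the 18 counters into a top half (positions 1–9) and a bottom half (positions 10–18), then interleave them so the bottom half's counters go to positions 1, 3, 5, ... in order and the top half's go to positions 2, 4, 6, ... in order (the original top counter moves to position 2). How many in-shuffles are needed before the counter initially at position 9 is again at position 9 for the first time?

Follow position 9 under repeated in-shuffles:
9 → 18 → 17 → 15 → 11 → 3 → 6 → 12 → 5 → 10 → 1 → 2 → 4 → 8 → 16 → 13 → 7 → 14 → 9
It first returns after 18 in-shuffles.

18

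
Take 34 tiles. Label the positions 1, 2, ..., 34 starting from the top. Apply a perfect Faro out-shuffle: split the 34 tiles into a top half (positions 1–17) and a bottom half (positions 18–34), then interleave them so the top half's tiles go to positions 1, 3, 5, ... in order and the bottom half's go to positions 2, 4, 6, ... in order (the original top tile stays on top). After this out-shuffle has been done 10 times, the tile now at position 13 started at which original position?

13

Work backwards from position 13, undoing one out-shuffle at a time:
13 ← 7 ← 4 ← 19 ← 10 ← 22 ← 28 ← 31 ← 16 ← 25 ← 13
So the tile now at position 13 started at position 13.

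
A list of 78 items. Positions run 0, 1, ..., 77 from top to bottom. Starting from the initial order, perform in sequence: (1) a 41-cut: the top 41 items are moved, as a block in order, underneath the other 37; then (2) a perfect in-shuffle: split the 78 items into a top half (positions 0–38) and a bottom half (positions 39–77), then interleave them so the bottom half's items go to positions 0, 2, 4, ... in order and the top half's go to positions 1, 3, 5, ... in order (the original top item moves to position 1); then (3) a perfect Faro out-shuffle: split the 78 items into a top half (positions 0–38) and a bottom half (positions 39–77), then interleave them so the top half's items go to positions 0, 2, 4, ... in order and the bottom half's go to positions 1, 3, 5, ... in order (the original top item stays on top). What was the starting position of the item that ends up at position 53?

Undo the operations in reverse order, starting from position 53:
  undo op 3 (out-shuffle, from bottom half): 53 ← 65
  undo op 2 (in-shuffle, from top half): 65 ← 32
  undo op 1 (cut 41): 32 ← 73
So the item at position 53 came from original position 73.

73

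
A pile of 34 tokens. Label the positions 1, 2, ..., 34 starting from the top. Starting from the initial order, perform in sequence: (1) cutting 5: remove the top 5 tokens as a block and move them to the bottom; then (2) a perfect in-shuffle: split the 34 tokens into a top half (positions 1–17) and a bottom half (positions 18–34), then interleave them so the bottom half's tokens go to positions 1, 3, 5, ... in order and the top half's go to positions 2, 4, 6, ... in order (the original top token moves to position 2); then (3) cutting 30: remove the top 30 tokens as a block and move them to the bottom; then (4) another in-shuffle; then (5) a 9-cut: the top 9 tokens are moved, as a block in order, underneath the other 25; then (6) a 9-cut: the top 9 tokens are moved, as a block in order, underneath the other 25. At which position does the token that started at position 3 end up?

13

Track the token from position 3 forward through each operation:
  after op 1 (cut 5): 3 → 32
  after op 2 (in-shuffle): 32 → 29
  after op 3 (cut 30): 29 → 33
  after op 4 (in-shuffle): 33 → 31
  after op 5 (cut 9): 31 → 22
  after op 6 (cut 9): 22 → 13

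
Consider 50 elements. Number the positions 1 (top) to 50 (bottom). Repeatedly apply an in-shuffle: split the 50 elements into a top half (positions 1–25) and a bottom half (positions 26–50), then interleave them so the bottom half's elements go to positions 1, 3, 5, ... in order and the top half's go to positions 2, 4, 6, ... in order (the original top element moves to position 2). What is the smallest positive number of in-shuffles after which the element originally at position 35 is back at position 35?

Follow position 35 under repeated in-shuffles:
35 → 19 → 38 → 25 → 50 → 49 → 47 → 43 → 35
It first returns after 8 in-shuffles.

8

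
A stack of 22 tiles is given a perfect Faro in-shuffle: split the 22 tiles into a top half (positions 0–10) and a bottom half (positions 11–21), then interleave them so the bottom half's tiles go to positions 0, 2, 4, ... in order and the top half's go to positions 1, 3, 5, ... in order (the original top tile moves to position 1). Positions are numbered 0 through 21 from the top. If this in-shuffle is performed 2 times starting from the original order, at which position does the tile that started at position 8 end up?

12

Track the tile's position through each in-shuffle:
8 → 17 → 12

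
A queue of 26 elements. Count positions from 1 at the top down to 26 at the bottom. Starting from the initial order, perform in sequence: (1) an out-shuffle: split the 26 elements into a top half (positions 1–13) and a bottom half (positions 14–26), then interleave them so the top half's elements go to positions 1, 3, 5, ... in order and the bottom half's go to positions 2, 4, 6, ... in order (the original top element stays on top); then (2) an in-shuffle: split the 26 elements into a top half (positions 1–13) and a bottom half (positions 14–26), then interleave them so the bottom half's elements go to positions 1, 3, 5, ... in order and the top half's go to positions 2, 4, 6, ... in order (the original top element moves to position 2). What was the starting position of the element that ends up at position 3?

Undo the operations in reverse order, starting from position 3:
  undo op 2 (in-shuffle, from bottom half): 3 ← 15
  undo op 1 (out-shuffle, from top half): 15 ← 8
So the element at position 3 came from original position 8.

8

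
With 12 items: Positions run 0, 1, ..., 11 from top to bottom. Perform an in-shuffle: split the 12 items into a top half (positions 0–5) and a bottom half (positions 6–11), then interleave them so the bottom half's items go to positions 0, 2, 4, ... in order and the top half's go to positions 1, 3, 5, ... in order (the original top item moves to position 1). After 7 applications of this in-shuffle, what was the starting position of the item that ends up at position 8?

1

Work backwards from position 8, undoing one in-shuffle at a time:
8 ← 10 ← 11 ← 5 ← 2 ← 7 ← 3 ← 1
So the item now at position 8 started at position 1.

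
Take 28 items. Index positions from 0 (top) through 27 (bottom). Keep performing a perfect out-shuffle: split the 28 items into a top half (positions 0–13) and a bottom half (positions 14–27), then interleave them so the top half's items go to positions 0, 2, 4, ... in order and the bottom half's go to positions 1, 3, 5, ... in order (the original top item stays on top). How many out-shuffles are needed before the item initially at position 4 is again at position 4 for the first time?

Follow position 4 under repeated out-shuffles:
4 → 8 → 16 → 5 → 10 → 20 → 13 → 26 → 25 → 23 → 19 → 11 → 22 → 17 → 7 → 14 → 1 → 2 → 4
It first returns after 18 out-shuffles.

18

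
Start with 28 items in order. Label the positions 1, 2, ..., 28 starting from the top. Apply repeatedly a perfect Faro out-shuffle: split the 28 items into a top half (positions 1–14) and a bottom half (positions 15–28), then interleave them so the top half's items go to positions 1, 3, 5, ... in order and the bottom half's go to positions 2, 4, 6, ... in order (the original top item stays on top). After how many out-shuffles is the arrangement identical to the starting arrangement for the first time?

The out-shuffle permutes the 28 positions with cycle lengths [1, 1, 2, 6, 18].
Every item is home exactly when every cycle has completed a whole number of laps, i.e. after lcm(1, 2, 6, 18) = 18 out-shuffles.

18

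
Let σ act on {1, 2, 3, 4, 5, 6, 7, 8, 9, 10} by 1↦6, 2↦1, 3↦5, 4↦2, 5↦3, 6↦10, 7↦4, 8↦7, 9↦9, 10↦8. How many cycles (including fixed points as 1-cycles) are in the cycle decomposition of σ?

Cycle decomposition: (1 6 10 8 7 4 2) (3 5) (9).
3 cycles.

3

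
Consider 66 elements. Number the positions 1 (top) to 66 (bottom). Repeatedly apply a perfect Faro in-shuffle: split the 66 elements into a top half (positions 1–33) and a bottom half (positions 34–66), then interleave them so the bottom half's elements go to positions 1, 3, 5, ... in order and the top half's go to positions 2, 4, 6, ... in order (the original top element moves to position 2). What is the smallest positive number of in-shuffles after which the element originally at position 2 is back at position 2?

66

Follow position 2 under repeated in-shuffles:
2 → 4 → 8 → 16 → 32 → 64 → 61 → 55 → ... → 2 (length 66)
It first returns after 66 in-shuffles.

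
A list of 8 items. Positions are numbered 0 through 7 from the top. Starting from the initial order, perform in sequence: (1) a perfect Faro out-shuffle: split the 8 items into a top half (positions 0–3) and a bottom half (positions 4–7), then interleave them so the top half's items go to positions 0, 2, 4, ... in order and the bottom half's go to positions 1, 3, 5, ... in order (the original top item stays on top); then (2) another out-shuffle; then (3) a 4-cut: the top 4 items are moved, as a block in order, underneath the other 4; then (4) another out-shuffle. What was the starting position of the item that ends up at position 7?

Undo the operations in reverse order, starting from position 7:
  undo op 4 (out-shuffle, from bottom half): 7 ← 7
  undo op 3 (cut 4): 7 ← 3
  undo op 2 (out-shuffle, from bottom half): 3 ← 5
  undo op 1 (out-shuffle, from bottom half): 5 ← 6
So the item at position 7 came from original position 6.

6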